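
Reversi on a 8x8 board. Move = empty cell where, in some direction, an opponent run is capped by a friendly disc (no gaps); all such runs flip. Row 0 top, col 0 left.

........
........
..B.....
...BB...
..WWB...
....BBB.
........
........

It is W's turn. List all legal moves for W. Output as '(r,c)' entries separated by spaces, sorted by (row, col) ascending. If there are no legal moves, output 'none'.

Answer: (2,3) (2,4) (2,5) (4,5) (6,5)

Derivation:
(1,1): no bracket -> illegal
(1,2): no bracket -> illegal
(1,3): no bracket -> illegal
(2,1): no bracket -> illegal
(2,3): flips 1 -> legal
(2,4): flips 1 -> legal
(2,5): flips 1 -> legal
(3,1): no bracket -> illegal
(3,2): no bracket -> illegal
(3,5): no bracket -> illegal
(4,5): flips 1 -> legal
(4,6): no bracket -> illegal
(4,7): no bracket -> illegal
(5,3): no bracket -> illegal
(5,7): no bracket -> illegal
(6,3): no bracket -> illegal
(6,4): no bracket -> illegal
(6,5): flips 1 -> legal
(6,6): no bracket -> illegal
(6,7): no bracket -> illegal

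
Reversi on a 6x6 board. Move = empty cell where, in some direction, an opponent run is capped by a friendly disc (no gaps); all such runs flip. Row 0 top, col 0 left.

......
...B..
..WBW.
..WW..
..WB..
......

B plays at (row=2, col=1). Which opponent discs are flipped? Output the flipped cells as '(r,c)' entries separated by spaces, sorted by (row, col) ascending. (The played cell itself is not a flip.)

Dir NW: first cell '.' (not opp) -> no flip
Dir N: first cell '.' (not opp) -> no flip
Dir NE: first cell '.' (not opp) -> no flip
Dir W: first cell '.' (not opp) -> no flip
Dir E: opp run (2,2) capped by B -> flip
Dir SW: first cell '.' (not opp) -> no flip
Dir S: first cell '.' (not opp) -> no flip
Dir SE: opp run (3,2) capped by B -> flip

Answer: (2,2) (3,2)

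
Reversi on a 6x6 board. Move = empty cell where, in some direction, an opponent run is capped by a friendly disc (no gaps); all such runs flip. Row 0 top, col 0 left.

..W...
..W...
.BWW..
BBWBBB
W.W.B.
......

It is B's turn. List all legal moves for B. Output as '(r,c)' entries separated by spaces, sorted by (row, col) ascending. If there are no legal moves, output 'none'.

(0,1): flips 2 -> legal
(0,3): flips 1 -> legal
(1,1): flips 1 -> legal
(1,3): flips 2 -> legal
(1,4): no bracket -> illegal
(2,4): flips 2 -> legal
(4,1): no bracket -> illegal
(4,3): flips 1 -> legal
(5,0): flips 1 -> legal
(5,1): flips 1 -> legal
(5,2): no bracket -> illegal
(5,3): flips 1 -> legal

Answer: (0,1) (0,3) (1,1) (1,3) (2,4) (4,3) (5,0) (5,1) (5,3)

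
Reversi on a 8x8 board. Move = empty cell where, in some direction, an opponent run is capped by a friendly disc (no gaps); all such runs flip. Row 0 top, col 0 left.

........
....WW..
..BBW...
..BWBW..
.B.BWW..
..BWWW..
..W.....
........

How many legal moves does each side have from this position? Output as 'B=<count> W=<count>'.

-- B to move --
(0,3): no bracket -> illegal
(0,4): flips 2 -> legal
(0,5): flips 1 -> legal
(0,6): no bracket -> illegal
(1,3): no bracket -> illegal
(1,6): no bracket -> illegal
(2,5): flips 1 -> legal
(2,6): no bracket -> illegal
(3,6): flips 1 -> legal
(4,2): no bracket -> illegal
(4,6): flips 2 -> legal
(5,1): no bracket -> illegal
(5,6): flips 4 -> legal
(6,1): no bracket -> illegal
(6,3): flips 1 -> legal
(6,4): flips 2 -> legal
(6,5): flips 1 -> legal
(6,6): flips 3 -> legal
(7,1): no bracket -> illegal
(7,2): flips 1 -> legal
(7,3): no bracket -> illegal
B mobility = 11
-- W to move --
(1,1): flips 1 -> legal
(1,2): flips 2 -> legal
(1,3): flips 1 -> legal
(2,1): flips 4 -> legal
(2,5): no bracket -> illegal
(3,0): no bracket -> illegal
(3,1): flips 1 -> legal
(4,0): no bracket -> illegal
(4,2): flips 2 -> legal
(5,0): flips 3 -> legal
(5,1): flips 1 -> legal
(6,1): no bracket -> illegal
(6,3): no bracket -> illegal
W mobility = 8

Answer: B=11 W=8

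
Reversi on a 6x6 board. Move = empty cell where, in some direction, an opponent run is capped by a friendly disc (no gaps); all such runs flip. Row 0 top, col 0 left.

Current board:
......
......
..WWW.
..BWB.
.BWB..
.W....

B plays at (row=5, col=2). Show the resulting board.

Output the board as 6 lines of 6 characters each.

Place B at (5,2); scan 8 dirs for brackets.
Dir NW: first cell 'B' (not opp) -> no flip
Dir N: opp run (4,2) capped by B -> flip
Dir NE: first cell 'B' (not opp) -> no flip
Dir W: opp run (5,1), next='.' -> no flip
Dir E: first cell '.' (not opp) -> no flip
Dir SW: edge -> no flip
Dir S: edge -> no flip
Dir SE: edge -> no flip
All flips: (4,2)

Answer: ......
......
..WWW.
..BWB.
.BBB..
.WB...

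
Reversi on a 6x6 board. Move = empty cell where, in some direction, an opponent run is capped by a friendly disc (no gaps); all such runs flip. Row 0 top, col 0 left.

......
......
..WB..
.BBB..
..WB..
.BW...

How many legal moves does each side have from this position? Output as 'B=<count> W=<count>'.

-- B to move --
(1,1): flips 1 -> legal
(1,2): flips 1 -> legal
(1,3): flips 1 -> legal
(2,1): flips 1 -> legal
(4,1): flips 1 -> legal
(5,3): flips 2 -> legal
B mobility = 6
-- W to move --
(1,2): no bracket -> illegal
(1,3): no bracket -> illegal
(1,4): no bracket -> illegal
(2,0): flips 1 -> legal
(2,1): no bracket -> illegal
(2,4): flips 2 -> legal
(3,0): no bracket -> illegal
(3,4): flips 1 -> legal
(4,0): flips 1 -> legal
(4,1): no bracket -> illegal
(4,4): flips 2 -> legal
(5,0): flips 1 -> legal
(5,3): no bracket -> illegal
(5,4): no bracket -> illegal
W mobility = 6

Answer: B=6 W=6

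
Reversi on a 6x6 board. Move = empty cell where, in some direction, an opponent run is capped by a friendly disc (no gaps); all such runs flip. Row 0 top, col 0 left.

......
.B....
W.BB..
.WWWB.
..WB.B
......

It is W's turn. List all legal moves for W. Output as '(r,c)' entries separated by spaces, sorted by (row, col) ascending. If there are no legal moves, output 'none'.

(0,0): flips 2 -> legal
(0,1): no bracket -> illegal
(0,2): flips 1 -> legal
(1,0): no bracket -> illegal
(1,2): flips 1 -> legal
(1,3): flips 2 -> legal
(1,4): flips 1 -> legal
(2,1): no bracket -> illegal
(2,4): no bracket -> illegal
(2,5): no bracket -> illegal
(3,5): flips 1 -> legal
(4,4): flips 1 -> legal
(5,2): no bracket -> illegal
(5,3): flips 1 -> legal
(5,4): flips 1 -> legal
(5,5): no bracket -> illegal

Answer: (0,0) (0,2) (1,2) (1,3) (1,4) (3,5) (4,4) (5,3) (5,4)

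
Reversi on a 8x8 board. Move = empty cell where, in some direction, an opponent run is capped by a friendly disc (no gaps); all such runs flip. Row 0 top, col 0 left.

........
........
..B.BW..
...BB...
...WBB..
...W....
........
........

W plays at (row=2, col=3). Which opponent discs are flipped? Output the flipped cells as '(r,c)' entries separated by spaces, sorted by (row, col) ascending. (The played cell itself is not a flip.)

Answer: (2,4) (3,3)

Derivation:
Dir NW: first cell '.' (not opp) -> no flip
Dir N: first cell '.' (not opp) -> no flip
Dir NE: first cell '.' (not opp) -> no flip
Dir W: opp run (2,2), next='.' -> no flip
Dir E: opp run (2,4) capped by W -> flip
Dir SW: first cell '.' (not opp) -> no flip
Dir S: opp run (3,3) capped by W -> flip
Dir SE: opp run (3,4) (4,5), next='.' -> no flip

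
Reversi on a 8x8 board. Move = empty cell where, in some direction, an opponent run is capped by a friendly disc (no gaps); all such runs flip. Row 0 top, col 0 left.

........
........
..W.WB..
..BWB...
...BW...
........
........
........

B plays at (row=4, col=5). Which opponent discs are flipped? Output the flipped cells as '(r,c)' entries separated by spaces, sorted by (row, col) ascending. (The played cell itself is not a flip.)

Dir NW: first cell 'B' (not opp) -> no flip
Dir N: first cell '.' (not opp) -> no flip
Dir NE: first cell '.' (not opp) -> no flip
Dir W: opp run (4,4) capped by B -> flip
Dir E: first cell '.' (not opp) -> no flip
Dir SW: first cell '.' (not opp) -> no flip
Dir S: first cell '.' (not opp) -> no flip
Dir SE: first cell '.' (not opp) -> no flip

Answer: (4,4)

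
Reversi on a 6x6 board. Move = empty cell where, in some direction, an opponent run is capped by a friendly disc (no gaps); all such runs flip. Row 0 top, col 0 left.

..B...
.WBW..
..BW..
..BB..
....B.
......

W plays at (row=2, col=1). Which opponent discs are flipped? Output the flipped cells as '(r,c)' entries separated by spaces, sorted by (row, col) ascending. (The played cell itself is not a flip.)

Dir NW: first cell '.' (not opp) -> no flip
Dir N: first cell 'W' (not opp) -> no flip
Dir NE: opp run (1,2), next='.' -> no flip
Dir W: first cell '.' (not opp) -> no flip
Dir E: opp run (2,2) capped by W -> flip
Dir SW: first cell '.' (not opp) -> no flip
Dir S: first cell '.' (not opp) -> no flip
Dir SE: opp run (3,2), next='.' -> no flip

Answer: (2,2)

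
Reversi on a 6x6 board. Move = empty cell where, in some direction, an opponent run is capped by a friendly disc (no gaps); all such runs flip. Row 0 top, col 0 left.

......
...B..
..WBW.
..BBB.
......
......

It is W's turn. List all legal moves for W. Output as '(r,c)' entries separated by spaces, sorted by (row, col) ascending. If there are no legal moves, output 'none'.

Answer: (0,2) (0,4) (4,2) (4,4)

Derivation:
(0,2): flips 1 -> legal
(0,3): no bracket -> illegal
(0,4): flips 1 -> legal
(1,2): no bracket -> illegal
(1,4): no bracket -> illegal
(2,1): no bracket -> illegal
(2,5): no bracket -> illegal
(3,1): no bracket -> illegal
(3,5): no bracket -> illegal
(4,1): no bracket -> illegal
(4,2): flips 2 -> legal
(4,3): no bracket -> illegal
(4,4): flips 2 -> legal
(4,5): no bracket -> illegal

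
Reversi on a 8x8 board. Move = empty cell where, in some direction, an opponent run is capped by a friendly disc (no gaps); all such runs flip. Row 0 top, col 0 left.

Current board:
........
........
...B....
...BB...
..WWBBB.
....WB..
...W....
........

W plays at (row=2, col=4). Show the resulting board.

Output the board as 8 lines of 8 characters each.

Answer: ........
........
...BW...
...WW...
..WWWBB.
....WB..
...W....
........

Derivation:
Place W at (2,4); scan 8 dirs for brackets.
Dir NW: first cell '.' (not opp) -> no flip
Dir N: first cell '.' (not opp) -> no flip
Dir NE: first cell '.' (not opp) -> no flip
Dir W: opp run (2,3), next='.' -> no flip
Dir E: first cell '.' (not opp) -> no flip
Dir SW: opp run (3,3) capped by W -> flip
Dir S: opp run (3,4) (4,4) capped by W -> flip
Dir SE: first cell '.' (not opp) -> no flip
All flips: (3,3) (3,4) (4,4)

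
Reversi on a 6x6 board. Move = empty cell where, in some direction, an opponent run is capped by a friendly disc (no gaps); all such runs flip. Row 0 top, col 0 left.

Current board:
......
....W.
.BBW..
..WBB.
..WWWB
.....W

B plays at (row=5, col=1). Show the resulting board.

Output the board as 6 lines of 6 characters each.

Place B at (5,1); scan 8 dirs for brackets.
Dir NW: first cell '.' (not opp) -> no flip
Dir N: first cell '.' (not opp) -> no flip
Dir NE: opp run (4,2) capped by B -> flip
Dir W: first cell '.' (not opp) -> no flip
Dir E: first cell '.' (not opp) -> no flip
Dir SW: edge -> no flip
Dir S: edge -> no flip
Dir SE: edge -> no flip
All flips: (4,2)

Answer: ......
....W.
.BBW..
..WBB.
..BWWB
.B...W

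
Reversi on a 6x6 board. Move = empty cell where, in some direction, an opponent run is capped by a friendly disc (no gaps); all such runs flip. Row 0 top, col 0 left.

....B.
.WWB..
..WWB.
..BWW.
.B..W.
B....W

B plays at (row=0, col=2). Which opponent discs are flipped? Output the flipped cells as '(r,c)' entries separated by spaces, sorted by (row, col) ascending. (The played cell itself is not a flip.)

Dir NW: edge -> no flip
Dir N: edge -> no flip
Dir NE: edge -> no flip
Dir W: first cell '.' (not opp) -> no flip
Dir E: first cell '.' (not opp) -> no flip
Dir SW: opp run (1,1), next='.' -> no flip
Dir S: opp run (1,2) (2,2) capped by B -> flip
Dir SE: first cell 'B' (not opp) -> no flip

Answer: (1,2) (2,2)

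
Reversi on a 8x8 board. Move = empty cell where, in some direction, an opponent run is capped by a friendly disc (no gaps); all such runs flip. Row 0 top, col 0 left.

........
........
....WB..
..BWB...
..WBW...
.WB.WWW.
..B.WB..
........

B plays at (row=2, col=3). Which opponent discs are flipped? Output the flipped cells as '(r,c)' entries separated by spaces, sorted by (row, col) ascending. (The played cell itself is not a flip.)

Answer: (2,4) (3,3)

Derivation:
Dir NW: first cell '.' (not opp) -> no flip
Dir N: first cell '.' (not opp) -> no flip
Dir NE: first cell '.' (not opp) -> no flip
Dir W: first cell '.' (not opp) -> no flip
Dir E: opp run (2,4) capped by B -> flip
Dir SW: first cell 'B' (not opp) -> no flip
Dir S: opp run (3,3) capped by B -> flip
Dir SE: first cell 'B' (not opp) -> no flip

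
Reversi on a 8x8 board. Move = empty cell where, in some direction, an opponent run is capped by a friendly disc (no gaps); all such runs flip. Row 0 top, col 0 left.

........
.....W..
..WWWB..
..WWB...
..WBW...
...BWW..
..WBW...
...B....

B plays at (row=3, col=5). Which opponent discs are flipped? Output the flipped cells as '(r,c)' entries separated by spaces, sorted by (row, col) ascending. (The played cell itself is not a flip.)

Answer: (4,4)

Derivation:
Dir NW: opp run (2,4), next='.' -> no flip
Dir N: first cell 'B' (not opp) -> no flip
Dir NE: first cell '.' (not opp) -> no flip
Dir W: first cell 'B' (not opp) -> no flip
Dir E: first cell '.' (not opp) -> no flip
Dir SW: opp run (4,4) capped by B -> flip
Dir S: first cell '.' (not opp) -> no flip
Dir SE: first cell '.' (not opp) -> no flip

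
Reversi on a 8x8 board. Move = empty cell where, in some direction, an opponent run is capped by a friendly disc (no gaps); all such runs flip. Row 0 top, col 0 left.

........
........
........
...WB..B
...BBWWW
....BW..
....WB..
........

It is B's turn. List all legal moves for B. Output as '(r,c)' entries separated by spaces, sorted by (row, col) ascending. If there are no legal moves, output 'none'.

(2,2): flips 1 -> legal
(2,3): flips 1 -> legal
(2,4): no bracket -> illegal
(3,2): flips 1 -> legal
(3,5): flips 2 -> legal
(3,6): flips 1 -> legal
(4,2): no bracket -> illegal
(5,3): no bracket -> illegal
(5,6): flips 2 -> legal
(5,7): flips 1 -> legal
(6,3): flips 1 -> legal
(6,6): flips 1 -> legal
(7,3): flips 3 -> legal
(7,4): flips 1 -> legal
(7,5): no bracket -> illegal

Answer: (2,2) (2,3) (3,2) (3,5) (3,6) (5,6) (5,7) (6,3) (6,6) (7,3) (7,4)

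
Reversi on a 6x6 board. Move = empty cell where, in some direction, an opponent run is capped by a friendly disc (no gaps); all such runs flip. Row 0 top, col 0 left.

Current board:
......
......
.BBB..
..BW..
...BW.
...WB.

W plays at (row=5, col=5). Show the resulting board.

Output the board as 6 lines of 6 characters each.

Answer: ......
......
.BBB..
..BW..
...BW.
...WWW

Derivation:
Place W at (5,5); scan 8 dirs for brackets.
Dir NW: first cell 'W' (not opp) -> no flip
Dir N: first cell '.' (not opp) -> no flip
Dir NE: edge -> no flip
Dir W: opp run (5,4) capped by W -> flip
Dir E: edge -> no flip
Dir SW: edge -> no flip
Dir S: edge -> no flip
Dir SE: edge -> no flip
All flips: (5,4)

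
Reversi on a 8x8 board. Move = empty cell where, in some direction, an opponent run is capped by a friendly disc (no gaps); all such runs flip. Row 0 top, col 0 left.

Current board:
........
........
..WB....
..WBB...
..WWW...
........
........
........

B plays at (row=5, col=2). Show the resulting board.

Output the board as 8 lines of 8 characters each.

Answer: ........
........
..WB....
..WBB...
..WBW...
..B.....
........
........

Derivation:
Place B at (5,2); scan 8 dirs for brackets.
Dir NW: first cell '.' (not opp) -> no flip
Dir N: opp run (4,2) (3,2) (2,2), next='.' -> no flip
Dir NE: opp run (4,3) capped by B -> flip
Dir W: first cell '.' (not opp) -> no flip
Dir E: first cell '.' (not opp) -> no flip
Dir SW: first cell '.' (not opp) -> no flip
Dir S: first cell '.' (not opp) -> no flip
Dir SE: first cell '.' (not opp) -> no flip
All flips: (4,3)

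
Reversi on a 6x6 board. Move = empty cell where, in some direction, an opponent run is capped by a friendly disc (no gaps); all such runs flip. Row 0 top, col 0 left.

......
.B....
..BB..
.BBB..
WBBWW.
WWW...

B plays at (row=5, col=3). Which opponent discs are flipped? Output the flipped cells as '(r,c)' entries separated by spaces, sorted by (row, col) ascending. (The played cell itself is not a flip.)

Dir NW: first cell 'B' (not opp) -> no flip
Dir N: opp run (4,3) capped by B -> flip
Dir NE: opp run (4,4), next='.' -> no flip
Dir W: opp run (5,2) (5,1) (5,0), next=edge -> no flip
Dir E: first cell '.' (not opp) -> no flip
Dir SW: edge -> no flip
Dir S: edge -> no flip
Dir SE: edge -> no flip

Answer: (4,3)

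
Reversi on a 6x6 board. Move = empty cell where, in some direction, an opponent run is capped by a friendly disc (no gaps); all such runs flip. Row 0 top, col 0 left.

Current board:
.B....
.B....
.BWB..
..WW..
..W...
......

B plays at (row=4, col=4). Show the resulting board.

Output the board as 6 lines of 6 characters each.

Place B at (4,4); scan 8 dirs for brackets.
Dir NW: opp run (3,3) (2,2) capped by B -> flip
Dir N: first cell '.' (not opp) -> no flip
Dir NE: first cell '.' (not opp) -> no flip
Dir W: first cell '.' (not opp) -> no flip
Dir E: first cell '.' (not opp) -> no flip
Dir SW: first cell '.' (not opp) -> no flip
Dir S: first cell '.' (not opp) -> no flip
Dir SE: first cell '.' (not opp) -> no flip
All flips: (2,2) (3,3)

Answer: .B....
.B....
.BBB..
..WB..
..W.B.
......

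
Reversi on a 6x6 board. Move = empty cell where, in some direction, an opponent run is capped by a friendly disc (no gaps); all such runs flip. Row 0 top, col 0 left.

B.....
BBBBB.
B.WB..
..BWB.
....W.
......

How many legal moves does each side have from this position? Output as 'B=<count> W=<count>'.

-- B to move --
(2,1): flips 1 -> legal
(2,4): no bracket -> illegal
(3,1): flips 1 -> legal
(3,5): no bracket -> illegal
(4,2): no bracket -> illegal
(4,3): flips 1 -> legal
(4,5): no bracket -> illegal
(5,3): no bracket -> illegal
(5,4): flips 1 -> legal
(5,5): flips 3 -> legal
B mobility = 5
-- W to move --
(0,1): no bracket -> illegal
(0,2): flips 1 -> legal
(0,3): flips 2 -> legal
(0,4): flips 1 -> legal
(0,5): no bracket -> illegal
(1,5): no bracket -> illegal
(2,1): no bracket -> illegal
(2,4): flips 2 -> legal
(2,5): no bracket -> illegal
(3,0): no bracket -> illegal
(3,1): flips 1 -> legal
(3,5): flips 1 -> legal
(4,1): no bracket -> illegal
(4,2): flips 1 -> legal
(4,3): no bracket -> illegal
(4,5): no bracket -> illegal
W mobility = 7

Answer: B=5 W=7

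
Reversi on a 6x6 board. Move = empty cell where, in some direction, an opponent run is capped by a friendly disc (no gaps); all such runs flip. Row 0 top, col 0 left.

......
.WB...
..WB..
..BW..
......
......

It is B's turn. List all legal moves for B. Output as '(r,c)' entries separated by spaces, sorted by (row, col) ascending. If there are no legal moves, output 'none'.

(0,0): no bracket -> illegal
(0,1): no bracket -> illegal
(0,2): no bracket -> illegal
(1,0): flips 1 -> legal
(1,3): no bracket -> illegal
(2,0): no bracket -> illegal
(2,1): flips 1 -> legal
(2,4): no bracket -> illegal
(3,1): no bracket -> illegal
(3,4): flips 1 -> legal
(4,2): no bracket -> illegal
(4,3): flips 1 -> legal
(4,4): no bracket -> illegal

Answer: (1,0) (2,1) (3,4) (4,3)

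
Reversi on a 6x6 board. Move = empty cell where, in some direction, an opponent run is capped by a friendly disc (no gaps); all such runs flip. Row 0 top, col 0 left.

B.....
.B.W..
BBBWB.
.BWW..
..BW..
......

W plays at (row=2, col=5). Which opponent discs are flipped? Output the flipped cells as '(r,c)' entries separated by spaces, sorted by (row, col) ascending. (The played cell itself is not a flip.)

Answer: (2,4)

Derivation:
Dir NW: first cell '.' (not opp) -> no flip
Dir N: first cell '.' (not opp) -> no flip
Dir NE: edge -> no flip
Dir W: opp run (2,4) capped by W -> flip
Dir E: edge -> no flip
Dir SW: first cell '.' (not opp) -> no flip
Dir S: first cell '.' (not opp) -> no flip
Dir SE: edge -> no flip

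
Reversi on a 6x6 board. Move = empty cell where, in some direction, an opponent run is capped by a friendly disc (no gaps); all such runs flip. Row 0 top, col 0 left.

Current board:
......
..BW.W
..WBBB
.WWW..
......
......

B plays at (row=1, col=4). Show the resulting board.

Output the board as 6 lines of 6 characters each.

Answer: ......
..BBBW
..WBBB
.WWW..
......
......

Derivation:
Place B at (1,4); scan 8 dirs for brackets.
Dir NW: first cell '.' (not opp) -> no flip
Dir N: first cell '.' (not opp) -> no flip
Dir NE: first cell '.' (not opp) -> no flip
Dir W: opp run (1,3) capped by B -> flip
Dir E: opp run (1,5), next=edge -> no flip
Dir SW: first cell 'B' (not opp) -> no flip
Dir S: first cell 'B' (not opp) -> no flip
Dir SE: first cell 'B' (not opp) -> no flip
All flips: (1,3)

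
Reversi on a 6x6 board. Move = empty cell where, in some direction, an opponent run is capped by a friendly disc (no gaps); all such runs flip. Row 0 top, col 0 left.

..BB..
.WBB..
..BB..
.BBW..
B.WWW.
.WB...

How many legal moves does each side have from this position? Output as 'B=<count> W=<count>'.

-- B to move --
(0,0): flips 1 -> legal
(0,1): no bracket -> illegal
(1,0): flips 1 -> legal
(2,0): flips 1 -> legal
(2,1): no bracket -> illegal
(2,4): no bracket -> illegal
(3,4): flips 2 -> legal
(3,5): no bracket -> illegal
(4,1): no bracket -> illegal
(4,5): no bracket -> illegal
(5,0): flips 1 -> legal
(5,3): flips 3 -> legal
(5,4): flips 1 -> legal
(5,5): flips 2 -> legal
B mobility = 8
-- W to move --
(0,1): no bracket -> illegal
(0,4): no bracket -> illegal
(1,4): flips 2 -> legal
(2,0): flips 1 -> legal
(2,1): flips 1 -> legal
(2,4): no bracket -> illegal
(3,0): flips 2 -> legal
(3,4): no bracket -> illegal
(4,1): no bracket -> illegal
(5,0): no bracket -> illegal
(5,3): flips 1 -> legal
W mobility = 5

Answer: B=8 W=5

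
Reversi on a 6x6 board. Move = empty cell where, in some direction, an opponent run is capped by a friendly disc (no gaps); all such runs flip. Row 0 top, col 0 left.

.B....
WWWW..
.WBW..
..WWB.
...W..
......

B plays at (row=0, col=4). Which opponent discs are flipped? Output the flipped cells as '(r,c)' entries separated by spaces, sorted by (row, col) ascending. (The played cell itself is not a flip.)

Answer: (1,3)

Derivation:
Dir NW: edge -> no flip
Dir N: edge -> no flip
Dir NE: edge -> no flip
Dir W: first cell '.' (not opp) -> no flip
Dir E: first cell '.' (not opp) -> no flip
Dir SW: opp run (1,3) capped by B -> flip
Dir S: first cell '.' (not opp) -> no flip
Dir SE: first cell '.' (not opp) -> no flip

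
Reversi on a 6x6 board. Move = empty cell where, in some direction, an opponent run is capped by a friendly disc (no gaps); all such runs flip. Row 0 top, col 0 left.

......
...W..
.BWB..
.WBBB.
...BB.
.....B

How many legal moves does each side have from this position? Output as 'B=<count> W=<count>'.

-- B to move --
(0,2): no bracket -> illegal
(0,3): flips 1 -> legal
(0,4): no bracket -> illegal
(1,1): flips 1 -> legal
(1,2): flips 1 -> legal
(1,4): no bracket -> illegal
(2,0): no bracket -> illegal
(2,4): no bracket -> illegal
(3,0): flips 1 -> legal
(4,0): no bracket -> illegal
(4,1): flips 1 -> legal
(4,2): no bracket -> illegal
B mobility = 5
-- W to move --
(1,0): no bracket -> illegal
(1,1): flips 1 -> legal
(1,2): no bracket -> illegal
(1,4): no bracket -> illegal
(2,0): flips 1 -> legal
(2,4): flips 1 -> legal
(2,5): no bracket -> illegal
(3,0): no bracket -> illegal
(3,5): flips 3 -> legal
(4,1): no bracket -> illegal
(4,2): flips 1 -> legal
(4,5): no bracket -> illegal
(5,2): no bracket -> illegal
(5,3): flips 3 -> legal
(5,4): no bracket -> illegal
W mobility = 6

Answer: B=5 W=6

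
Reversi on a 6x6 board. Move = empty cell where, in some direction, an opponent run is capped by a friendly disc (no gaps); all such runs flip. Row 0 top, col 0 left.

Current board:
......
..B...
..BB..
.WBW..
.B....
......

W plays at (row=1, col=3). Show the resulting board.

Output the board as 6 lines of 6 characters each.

Place W at (1,3); scan 8 dirs for brackets.
Dir NW: first cell '.' (not opp) -> no flip
Dir N: first cell '.' (not opp) -> no flip
Dir NE: first cell '.' (not opp) -> no flip
Dir W: opp run (1,2), next='.' -> no flip
Dir E: first cell '.' (not opp) -> no flip
Dir SW: opp run (2,2) capped by W -> flip
Dir S: opp run (2,3) capped by W -> flip
Dir SE: first cell '.' (not opp) -> no flip
All flips: (2,2) (2,3)

Answer: ......
..BW..
..WW..
.WBW..
.B....
......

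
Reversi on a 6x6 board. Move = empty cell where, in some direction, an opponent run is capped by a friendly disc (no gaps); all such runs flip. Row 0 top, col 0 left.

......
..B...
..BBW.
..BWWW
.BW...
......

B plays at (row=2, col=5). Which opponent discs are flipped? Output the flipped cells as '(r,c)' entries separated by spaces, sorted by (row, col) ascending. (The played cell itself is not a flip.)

Dir NW: first cell '.' (not opp) -> no flip
Dir N: first cell '.' (not opp) -> no flip
Dir NE: edge -> no flip
Dir W: opp run (2,4) capped by B -> flip
Dir E: edge -> no flip
Dir SW: opp run (3,4), next='.' -> no flip
Dir S: opp run (3,5), next='.' -> no flip
Dir SE: edge -> no flip

Answer: (2,4)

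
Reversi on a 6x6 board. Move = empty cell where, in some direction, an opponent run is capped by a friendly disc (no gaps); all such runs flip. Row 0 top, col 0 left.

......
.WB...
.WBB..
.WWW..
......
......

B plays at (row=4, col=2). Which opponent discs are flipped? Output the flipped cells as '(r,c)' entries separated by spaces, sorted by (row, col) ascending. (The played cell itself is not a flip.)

Dir NW: opp run (3,1), next='.' -> no flip
Dir N: opp run (3,2) capped by B -> flip
Dir NE: opp run (3,3), next='.' -> no flip
Dir W: first cell '.' (not opp) -> no flip
Dir E: first cell '.' (not opp) -> no flip
Dir SW: first cell '.' (not opp) -> no flip
Dir S: first cell '.' (not opp) -> no flip
Dir SE: first cell '.' (not opp) -> no flip

Answer: (3,2)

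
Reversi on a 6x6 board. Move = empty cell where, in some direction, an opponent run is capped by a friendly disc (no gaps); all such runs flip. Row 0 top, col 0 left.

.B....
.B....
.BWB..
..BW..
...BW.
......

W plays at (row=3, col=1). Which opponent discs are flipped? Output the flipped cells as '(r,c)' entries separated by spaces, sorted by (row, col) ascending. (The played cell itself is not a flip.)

Answer: (3,2)

Derivation:
Dir NW: first cell '.' (not opp) -> no flip
Dir N: opp run (2,1) (1,1) (0,1), next=edge -> no flip
Dir NE: first cell 'W' (not opp) -> no flip
Dir W: first cell '.' (not opp) -> no flip
Dir E: opp run (3,2) capped by W -> flip
Dir SW: first cell '.' (not opp) -> no flip
Dir S: first cell '.' (not opp) -> no flip
Dir SE: first cell '.' (not opp) -> no flip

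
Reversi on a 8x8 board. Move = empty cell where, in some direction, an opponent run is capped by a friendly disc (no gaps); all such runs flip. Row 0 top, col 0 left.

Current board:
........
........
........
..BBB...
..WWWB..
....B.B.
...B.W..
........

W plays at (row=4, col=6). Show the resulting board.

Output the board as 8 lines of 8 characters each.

Place W at (4,6); scan 8 dirs for brackets.
Dir NW: first cell '.' (not opp) -> no flip
Dir N: first cell '.' (not opp) -> no flip
Dir NE: first cell '.' (not opp) -> no flip
Dir W: opp run (4,5) capped by W -> flip
Dir E: first cell '.' (not opp) -> no flip
Dir SW: first cell '.' (not opp) -> no flip
Dir S: opp run (5,6), next='.' -> no flip
Dir SE: first cell '.' (not opp) -> no flip
All flips: (4,5)

Answer: ........
........
........
..BBB...
..WWWWW.
....B.B.
...B.W..
........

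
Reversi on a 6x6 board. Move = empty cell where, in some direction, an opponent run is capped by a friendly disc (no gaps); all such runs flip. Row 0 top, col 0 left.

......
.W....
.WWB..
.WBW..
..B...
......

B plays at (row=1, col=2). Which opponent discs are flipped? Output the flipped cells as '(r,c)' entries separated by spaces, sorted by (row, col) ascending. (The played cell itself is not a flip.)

Dir NW: first cell '.' (not opp) -> no flip
Dir N: first cell '.' (not opp) -> no flip
Dir NE: first cell '.' (not opp) -> no flip
Dir W: opp run (1,1), next='.' -> no flip
Dir E: first cell '.' (not opp) -> no flip
Dir SW: opp run (2,1), next='.' -> no flip
Dir S: opp run (2,2) capped by B -> flip
Dir SE: first cell 'B' (not opp) -> no flip

Answer: (2,2)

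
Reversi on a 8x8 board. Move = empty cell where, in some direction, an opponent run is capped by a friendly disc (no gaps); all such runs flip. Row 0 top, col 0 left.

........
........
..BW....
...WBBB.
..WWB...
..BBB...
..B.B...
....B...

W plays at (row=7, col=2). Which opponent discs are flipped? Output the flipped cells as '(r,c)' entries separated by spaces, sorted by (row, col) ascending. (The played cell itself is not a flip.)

Answer: (5,2) (6,2)

Derivation:
Dir NW: first cell '.' (not opp) -> no flip
Dir N: opp run (6,2) (5,2) capped by W -> flip
Dir NE: first cell '.' (not opp) -> no flip
Dir W: first cell '.' (not opp) -> no flip
Dir E: first cell '.' (not opp) -> no flip
Dir SW: edge -> no flip
Dir S: edge -> no flip
Dir SE: edge -> no flip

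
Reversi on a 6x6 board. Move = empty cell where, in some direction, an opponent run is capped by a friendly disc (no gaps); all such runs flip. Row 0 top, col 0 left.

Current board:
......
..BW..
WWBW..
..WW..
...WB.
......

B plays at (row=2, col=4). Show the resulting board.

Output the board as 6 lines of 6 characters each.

Place B at (2,4); scan 8 dirs for brackets.
Dir NW: opp run (1,3), next='.' -> no flip
Dir N: first cell '.' (not opp) -> no flip
Dir NE: first cell '.' (not opp) -> no flip
Dir W: opp run (2,3) capped by B -> flip
Dir E: first cell '.' (not opp) -> no flip
Dir SW: opp run (3,3), next='.' -> no flip
Dir S: first cell '.' (not opp) -> no flip
Dir SE: first cell '.' (not opp) -> no flip
All flips: (2,3)

Answer: ......
..BW..
WWBBB.
..WW..
...WB.
......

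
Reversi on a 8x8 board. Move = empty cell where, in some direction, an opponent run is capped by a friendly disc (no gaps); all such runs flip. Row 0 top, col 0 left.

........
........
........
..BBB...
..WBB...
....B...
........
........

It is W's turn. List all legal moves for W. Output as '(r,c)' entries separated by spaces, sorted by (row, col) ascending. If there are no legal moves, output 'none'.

Answer: (2,2) (2,4) (4,5)

Derivation:
(2,1): no bracket -> illegal
(2,2): flips 1 -> legal
(2,3): no bracket -> illegal
(2,4): flips 1 -> legal
(2,5): no bracket -> illegal
(3,1): no bracket -> illegal
(3,5): no bracket -> illegal
(4,1): no bracket -> illegal
(4,5): flips 2 -> legal
(5,2): no bracket -> illegal
(5,3): no bracket -> illegal
(5,5): no bracket -> illegal
(6,3): no bracket -> illegal
(6,4): no bracket -> illegal
(6,5): no bracket -> illegal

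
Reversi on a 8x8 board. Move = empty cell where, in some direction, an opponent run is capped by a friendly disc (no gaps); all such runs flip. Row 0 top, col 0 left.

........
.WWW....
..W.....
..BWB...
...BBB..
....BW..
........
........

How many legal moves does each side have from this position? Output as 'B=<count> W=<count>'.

Answer: B=6 W=4

Derivation:
-- B to move --
(0,0): flips 3 -> legal
(0,1): no bracket -> illegal
(0,2): flips 2 -> legal
(0,3): no bracket -> illegal
(0,4): no bracket -> illegal
(1,0): no bracket -> illegal
(1,4): no bracket -> illegal
(2,0): no bracket -> illegal
(2,1): no bracket -> illegal
(2,3): flips 1 -> legal
(2,4): no bracket -> illegal
(3,1): no bracket -> illegal
(4,2): no bracket -> illegal
(4,6): no bracket -> illegal
(5,6): flips 1 -> legal
(6,4): no bracket -> illegal
(6,5): flips 1 -> legal
(6,6): flips 1 -> legal
B mobility = 6
-- W to move --
(2,1): no bracket -> illegal
(2,3): no bracket -> illegal
(2,4): no bracket -> illegal
(2,5): no bracket -> illegal
(3,1): flips 1 -> legal
(3,5): flips 2 -> legal
(3,6): no bracket -> illegal
(4,1): no bracket -> illegal
(4,2): flips 1 -> legal
(4,6): no bracket -> illegal
(5,2): no bracket -> illegal
(5,3): flips 2 -> legal
(5,6): no bracket -> illegal
(6,3): no bracket -> illegal
(6,4): no bracket -> illegal
(6,5): no bracket -> illegal
W mobility = 4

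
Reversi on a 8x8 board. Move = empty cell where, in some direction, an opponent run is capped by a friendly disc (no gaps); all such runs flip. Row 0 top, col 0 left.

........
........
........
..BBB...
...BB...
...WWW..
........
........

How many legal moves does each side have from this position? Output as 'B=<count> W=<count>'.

Answer: B=5 W=5

Derivation:
-- B to move --
(4,2): no bracket -> illegal
(4,5): no bracket -> illegal
(4,6): no bracket -> illegal
(5,2): no bracket -> illegal
(5,6): no bracket -> illegal
(6,2): flips 1 -> legal
(6,3): flips 1 -> legal
(6,4): flips 1 -> legal
(6,5): flips 1 -> legal
(6,6): flips 1 -> legal
B mobility = 5
-- W to move --
(2,1): flips 2 -> legal
(2,2): flips 2 -> legal
(2,3): flips 2 -> legal
(2,4): flips 2 -> legal
(2,5): no bracket -> illegal
(3,1): no bracket -> illegal
(3,5): flips 1 -> legal
(4,1): no bracket -> illegal
(4,2): no bracket -> illegal
(4,5): no bracket -> illegal
(5,2): no bracket -> illegal
W mobility = 5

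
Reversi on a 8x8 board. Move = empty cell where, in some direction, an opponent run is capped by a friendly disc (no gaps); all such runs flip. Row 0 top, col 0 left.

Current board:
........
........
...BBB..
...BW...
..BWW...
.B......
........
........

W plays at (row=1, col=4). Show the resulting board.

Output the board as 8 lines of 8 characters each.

Answer: ........
....W...
...BWB..
...BW...
..BWW...
.B......
........
........

Derivation:
Place W at (1,4); scan 8 dirs for brackets.
Dir NW: first cell '.' (not opp) -> no flip
Dir N: first cell '.' (not opp) -> no flip
Dir NE: first cell '.' (not opp) -> no flip
Dir W: first cell '.' (not opp) -> no flip
Dir E: first cell '.' (not opp) -> no flip
Dir SW: opp run (2,3), next='.' -> no flip
Dir S: opp run (2,4) capped by W -> flip
Dir SE: opp run (2,5), next='.' -> no flip
All flips: (2,4)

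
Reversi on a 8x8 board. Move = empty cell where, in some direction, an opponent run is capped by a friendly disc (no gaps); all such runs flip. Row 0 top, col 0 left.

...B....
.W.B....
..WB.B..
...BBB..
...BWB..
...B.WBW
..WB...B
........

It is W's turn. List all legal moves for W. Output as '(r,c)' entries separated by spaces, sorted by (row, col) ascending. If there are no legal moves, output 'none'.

(0,2): no bracket -> illegal
(0,4): flips 1 -> legal
(1,2): no bracket -> illegal
(1,4): no bracket -> illegal
(1,5): flips 3 -> legal
(1,6): no bracket -> illegal
(2,4): flips 2 -> legal
(2,6): flips 1 -> legal
(3,2): no bracket -> illegal
(3,6): no bracket -> illegal
(4,2): flips 1 -> legal
(4,6): flips 1 -> legal
(4,7): no bracket -> illegal
(5,2): no bracket -> illegal
(5,4): no bracket -> illegal
(6,4): flips 1 -> legal
(6,5): no bracket -> illegal
(6,6): no bracket -> illegal
(7,2): no bracket -> illegal
(7,3): no bracket -> illegal
(7,4): no bracket -> illegal
(7,6): no bracket -> illegal
(7,7): flips 1 -> legal

Answer: (0,4) (1,5) (2,4) (2,6) (4,2) (4,6) (6,4) (7,7)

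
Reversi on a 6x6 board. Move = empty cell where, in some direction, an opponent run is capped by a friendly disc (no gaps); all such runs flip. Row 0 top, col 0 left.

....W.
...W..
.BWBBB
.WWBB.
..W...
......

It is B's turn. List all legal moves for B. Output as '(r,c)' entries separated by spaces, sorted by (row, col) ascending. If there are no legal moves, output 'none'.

(0,2): flips 1 -> legal
(0,3): flips 1 -> legal
(0,5): no bracket -> illegal
(1,1): flips 1 -> legal
(1,2): no bracket -> illegal
(1,4): no bracket -> illegal
(1,5): no bracket -> illegal
(2,0): no bracket -> illegal
(3,0): flips 2 -> legal
(4,0): no bracket -> illegal
(4,1): flips 2 -> legal
(4,3): flips 1 -> legal
(5,1): flips 1 -> legal
(5,2): no bracket -> illegal
(5,3): no bracket -> illegal

Answer: (0,2) (0,3) (1,1) (3,0) (4,1) (4,3) (5,1)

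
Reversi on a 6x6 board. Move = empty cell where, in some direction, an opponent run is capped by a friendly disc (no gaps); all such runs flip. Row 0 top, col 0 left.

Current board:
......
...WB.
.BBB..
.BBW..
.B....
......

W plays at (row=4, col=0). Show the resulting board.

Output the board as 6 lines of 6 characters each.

Answer: ......
...WB.
.BWB..
.WBW..
WB....
......

Derivation:
Place W at (4,0); scan 8 dirs for brackets.
Dir NW: edge -> no flip
Dir N: first cell '.' (not opp) -> no flip
Dir NE: opp run (3,1) (2,2) capped by W -> flip
Dir W: edge -> no flip
Dir E: opp run (4,1), next='.' -> no flip
Dir SW: edge -> no flip
Dir S: first cell '.' (not opp) -> no flip
Dir SE: first cell '.' (not opp) -> no flip
All flips: (2,2) (3,1)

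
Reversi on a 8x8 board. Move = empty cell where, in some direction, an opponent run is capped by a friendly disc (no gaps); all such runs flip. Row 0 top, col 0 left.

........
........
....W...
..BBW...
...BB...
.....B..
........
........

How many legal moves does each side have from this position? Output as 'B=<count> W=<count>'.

-- B to move --
(1,3): no bracket -> illegal
(1,4): flips 2 -> legal
(1,5): flips 1 -> legal
(2,3): no bracket -> illegal
(2,5): flips 1 -> legal
(3,5): flips 1 -> legal
(4,5): no bracket -> illegal
B mobility = 4
-- W to move --
(2,1): no bracket -> illegal
(2,2): no bracket -> illegal
(2,3): no bracket -> illegal
(3,1): flips 2 -> legal
(3,5): no bracket -> illegal
(4,1): no bracket -> illegal
(4,2): flips 1 -> legal
(4,5): no bracket -> illegal
(4,6): no bracket -> illegal
(5,2): flips 1 -> legal
(5,3): no bracket -> illegal
(5,4): flips 1 -> legal
(5,6): no bracket -> illegal
(6,4): no bracket -> illegal
(6,5): no bracket -> illegal
(6,6): no bracket -> illegal
W mobility = 4

Answer: B=4 W=4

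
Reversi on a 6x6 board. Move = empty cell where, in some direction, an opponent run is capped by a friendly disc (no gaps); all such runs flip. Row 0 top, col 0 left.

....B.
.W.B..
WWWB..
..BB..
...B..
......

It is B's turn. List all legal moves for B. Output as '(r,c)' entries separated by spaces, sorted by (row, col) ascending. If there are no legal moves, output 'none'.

(0,0): flips 2 -> legal
(0,1): no bracket -> illegal
(0,2): no bracket -> illegal
(1,0): flips 1 -> legal
(1,2): flips 1 -> legal
(3,0): no bracket -> illegal
(3,1): flips 1 -> legal

Answer: (0,0) (1,0) (1,2) (3,1)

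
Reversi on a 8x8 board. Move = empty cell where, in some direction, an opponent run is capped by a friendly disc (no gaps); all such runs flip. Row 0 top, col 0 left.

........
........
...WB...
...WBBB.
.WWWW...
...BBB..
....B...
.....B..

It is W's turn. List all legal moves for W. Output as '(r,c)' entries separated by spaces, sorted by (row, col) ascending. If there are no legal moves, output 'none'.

(1,3): no bracket -> illegal
(1,4): flips 2 -> legal
(1,5): flips 1 -> legal
(2,5): flips 2 -> legal
(2,6): flips 1 -> legal
(2,7): no bracket -> illegal
(3,7): flips 3 -> legal
(4,5): flips 1 -> legal
(4,6): no bracket -> illegal
(4,7): no bracket -> illegal
(5,2): no bracket -> illegal
(5,6): no bracket -> illegal
(6,2): flips 1 -> legal
(6,3): flips 1 -> legal
(6,5): flips 1 -> legal
(6,6): flips 1 -> legal
(7,3): no bracket -> illegal
(7,4): flips 2 -> legal
(7,6): no bracket -> illegal

Answer: (1,4) (1,5) (2,5) (2,6) (3,7) (4,5) (6,2) (6,3) (6,5) (6,6) (7,4)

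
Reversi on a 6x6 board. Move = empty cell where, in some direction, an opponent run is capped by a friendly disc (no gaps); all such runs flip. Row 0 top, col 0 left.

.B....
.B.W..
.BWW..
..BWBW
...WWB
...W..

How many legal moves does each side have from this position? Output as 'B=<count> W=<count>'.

-- B to move --
(0,2): no bracket -> illegal
(0,3): no bracket -> illegal
(0,4): no bracket -> illegal
(1,2): flips 2 -> legal
(1,4): flips 1 -> legal
(2,4): flips 2 -> legal
(2,5): flips 1 -> legal
(3,1): no bracket -> illegal
(4,2): flips 2 -> legal
(5,2): flips 1 -> legal
(5,4): flips 2 -> legal
(5,5): flips 3 -> legal
B mobility = 8
-- W to move --
(0,0): flips 1 -> legal
(0,2): no bracket -> illegal
(1,0): flips 2 -> legal
(1,2): no bracket -> illegal
(2,0): flips 1 -> legal
(2,4): flips 1 -> legal
(2,5): flips 1 -> legal
(3,0): no bracket -> illegal
(3,1): flips 1 -> legal
(4,1): flips 1 -> legal
(4,2): flips 1 -> legal
(5,4): no bracket -> illegal
(5,5): flips 1 -> legal
W mobility = 9

Answer: B=8 W=9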